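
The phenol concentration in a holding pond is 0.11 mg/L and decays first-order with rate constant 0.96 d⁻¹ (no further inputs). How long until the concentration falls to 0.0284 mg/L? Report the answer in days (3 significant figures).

1.41 d

t = ln(C₀/C)/k = ln(0.11/0.0284)/0.96 = 1.354/0.96 = 1.411 d.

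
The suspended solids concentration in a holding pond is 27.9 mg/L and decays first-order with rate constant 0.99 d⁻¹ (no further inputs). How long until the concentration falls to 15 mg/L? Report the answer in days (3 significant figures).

t = ln(C₀/C)/k = ln(27.9/15)/0.99 = 0.6206/0.99 = 0.6268 d.

0.627 d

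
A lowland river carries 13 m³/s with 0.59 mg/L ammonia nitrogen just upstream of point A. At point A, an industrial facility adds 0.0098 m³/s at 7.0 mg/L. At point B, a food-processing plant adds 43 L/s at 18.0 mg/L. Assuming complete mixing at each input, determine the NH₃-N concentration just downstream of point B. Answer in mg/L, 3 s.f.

After input A: C = (13·0.59 + 0.0098·7) / 13.01 = 0.5948 mg/L.
43 L/s = 0.043 m³/s.
After input B: C = (13.01·0.5948 + 0.043·18) / 13.05 = 0.6522 mg/L.

0.652 mg/L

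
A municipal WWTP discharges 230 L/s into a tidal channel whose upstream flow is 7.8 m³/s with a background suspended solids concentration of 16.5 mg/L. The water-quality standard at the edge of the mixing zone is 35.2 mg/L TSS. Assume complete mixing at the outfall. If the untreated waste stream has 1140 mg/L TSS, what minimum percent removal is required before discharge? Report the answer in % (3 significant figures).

230 L/s = 0.23 m³/s.
Mass balance: 35.2·8.03 = 0.23·Cₑ + 7.8·16.5.
Cₑ = (282.7 − 128.7) / 0.23 = 669.4 mg/L.
Required removal = 1 − 669.4/1140 = 41.28 %.

41.3 %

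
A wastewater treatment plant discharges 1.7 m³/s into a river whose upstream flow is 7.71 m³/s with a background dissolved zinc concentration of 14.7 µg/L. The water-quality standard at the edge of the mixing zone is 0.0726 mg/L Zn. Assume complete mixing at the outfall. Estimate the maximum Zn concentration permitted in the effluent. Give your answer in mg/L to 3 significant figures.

0.335 mg/L

14.7 µg/L = 0.0147 mg/L.
Mass balance: 0.0726·9.41 = 1.7·Cₑ + 7.71·0.0147.
Cₑ = (0.6832 − 0.1133) / 1.7 = 0.3352 mg/L.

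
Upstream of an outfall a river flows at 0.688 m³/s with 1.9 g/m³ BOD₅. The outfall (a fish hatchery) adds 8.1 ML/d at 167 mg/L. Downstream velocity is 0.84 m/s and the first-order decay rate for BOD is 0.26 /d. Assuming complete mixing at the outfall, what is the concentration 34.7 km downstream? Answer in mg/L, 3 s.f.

19.2 mg/L

8.1 ML/d = 0.09375 m³/s.
After complete mixing, C₀ = (0.09375·167 + 0.688·1.9) / 0.7817 = 21.7 mg/L.
Travel time t = 3.47e+04 m / 0.84 m/s = 4.131e+04 s = 0.4781 d.
C = 21.7·exp(−0.26·0.4781) = 21.7·0.8831 = 19.16 mg/L.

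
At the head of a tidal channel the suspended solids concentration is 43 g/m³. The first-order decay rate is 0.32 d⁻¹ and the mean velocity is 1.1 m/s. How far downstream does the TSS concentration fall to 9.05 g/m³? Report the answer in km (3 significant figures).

From C = C₀·e^(−kt), t = ln(C₀/C)/k = ln(43/9.05)/0.32 = 1.558/0.32 = 4.87 d.
Distance = v·t = 1.1 m/s × 4.208e+05 s = 4.629e+05 m = 462.9 km.

463 km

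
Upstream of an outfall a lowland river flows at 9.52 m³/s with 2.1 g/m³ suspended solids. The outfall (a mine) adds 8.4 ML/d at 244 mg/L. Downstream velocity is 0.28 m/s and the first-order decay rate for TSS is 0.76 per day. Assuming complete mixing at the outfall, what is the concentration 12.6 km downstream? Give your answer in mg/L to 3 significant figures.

3.06 mg/L

8.4 ML/d = 0.09722 m³/s.
After complete mixing, C₀ = (0.09722·244 + 9.52·2.1) / 9.617 = 4.545 mg/L.
Travel time t = 1.26e+04 m / 0.28 m/s = 4.5e+04 s = 0.5208 d.
C = 4.545·exp(−0.76·0.5208) = 4.545·0.6731 = 3.06 mg/L.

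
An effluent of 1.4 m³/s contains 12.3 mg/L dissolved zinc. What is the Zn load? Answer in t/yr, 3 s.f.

Mass flux = Q·C = 1.4 m³/s × 12.3 g/m³ = 17.22 g/s.
= 17.22 g/s × 31.56 = 543.4 t/yr.

543 t/yr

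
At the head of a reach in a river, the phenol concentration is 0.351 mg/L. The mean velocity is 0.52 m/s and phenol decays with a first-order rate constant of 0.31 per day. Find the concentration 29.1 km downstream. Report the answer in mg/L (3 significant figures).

Travel time t = 29.1 km / 0.52 m/s = 2.91e+04/0.52 = 5.596e+04 s = 0.6477 d.
First-order decay: C = 0.351·exp(−0.31·0.6477) = 0.351·0.8181 = 0.2871 mg/L.

0.287 mg/L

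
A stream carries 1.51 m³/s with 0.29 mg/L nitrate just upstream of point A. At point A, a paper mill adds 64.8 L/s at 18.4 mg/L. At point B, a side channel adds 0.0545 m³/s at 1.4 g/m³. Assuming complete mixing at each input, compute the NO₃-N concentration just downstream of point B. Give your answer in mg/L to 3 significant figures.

64.8 L/s = 0.0648 m³/s.
After input A: C = (1.51·0.29 + 0.0648·18.4) / 1.575 = 1.035 mg/L.
After input B: C = (1.575·1.035 + 0.0545·1.4) / 1.629 = 1.047 mg/L.

1.05 mg/L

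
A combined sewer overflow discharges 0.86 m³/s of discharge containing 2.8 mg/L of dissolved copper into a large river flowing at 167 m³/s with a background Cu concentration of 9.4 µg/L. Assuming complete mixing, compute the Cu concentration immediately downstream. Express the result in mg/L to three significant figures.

0.0237 mg/L

9.4 µg/L = 0.0094 mg/L.
By mass balance at complete mixing, C = (0.86·2.8 + 167·0.0094) / (0.86 + 167) = 3.978/167.9 = 0.0237 mg/L.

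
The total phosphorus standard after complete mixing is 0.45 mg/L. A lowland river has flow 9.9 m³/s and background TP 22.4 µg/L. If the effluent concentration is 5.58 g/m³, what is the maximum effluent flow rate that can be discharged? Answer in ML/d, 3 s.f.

71.3 ML/d

22.4 µg/L = 0.0224 mg/L.
Mass balance at complete mixing: C_std·(Q_w + Q_r) = Q_w·C_e + Q_r·C_b.
Rearranging, Q_w = Q_r·(C_std − C_b)/(C_e − C_std) = 9.9·(0.45 − 0.0224) / (5.58 − 0.45) = 0.8252 m³/s.
= 71.3 ML/d.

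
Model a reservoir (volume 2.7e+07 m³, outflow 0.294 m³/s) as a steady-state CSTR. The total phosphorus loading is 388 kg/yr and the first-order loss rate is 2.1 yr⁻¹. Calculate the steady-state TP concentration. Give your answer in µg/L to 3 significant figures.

5.88 µg/L

Outflow Q = 0.294 m³/s × 3.156e+07 s/yr = 9.278e+06 m³/yr.
Steady-state CSTR mass balance: W = Q·C + k·V·C, so C = W/(Q + kV).
Q + kV = 9.278e+06 + 2.1·2.7e+07 = 6.598e+07 m³/yr.
C = 388/6.598e+07 = 5.881e-06 kg/m³ = 0.005881 mg/L = 5.881 µg/L.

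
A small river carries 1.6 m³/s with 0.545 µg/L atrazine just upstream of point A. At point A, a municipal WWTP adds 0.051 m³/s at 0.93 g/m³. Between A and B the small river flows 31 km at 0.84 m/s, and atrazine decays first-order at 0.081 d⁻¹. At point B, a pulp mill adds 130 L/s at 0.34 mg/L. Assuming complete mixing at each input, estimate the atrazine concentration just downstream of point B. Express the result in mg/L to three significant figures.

0.545 µg/L = 0.000545 mg/L.
After input A: C = (1.6·0.000545 + 0.051·0.93) / 1.651 = 0.02926 mg/L.
Over the 31 km reach to input B (t = 3.69e+04 s = 0.4271 d), decay gives C = 0.02926·exp(−0.081·0.4271) = 0.02826 mg/L.
130 L/s = 0.13 m³/s.
After input B: C = (1.651·0.02826 + 0.13·0.34) / 1.781 = 0.05102 mg/L.

0.0510 mg/L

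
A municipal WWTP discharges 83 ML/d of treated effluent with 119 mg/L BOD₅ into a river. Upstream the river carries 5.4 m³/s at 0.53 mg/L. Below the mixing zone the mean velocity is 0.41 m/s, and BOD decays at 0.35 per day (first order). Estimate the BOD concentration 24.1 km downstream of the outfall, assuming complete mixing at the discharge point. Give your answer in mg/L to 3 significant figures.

83 ML/d = 0.9606 m³/s.
After complete mixing, C₀ = (0.9606·119 + 5.4·0.53) / 6.361 = 18.42 mg/L.
Travel time t = 2.41e+04 m / 0.41 m/s = 5.878e+04 s = 0.6803 d.
C = 18.42·exp(−0.35·0.6803) = 18.42·0.7881 = 14.52 mg/L.

14.5 mg/L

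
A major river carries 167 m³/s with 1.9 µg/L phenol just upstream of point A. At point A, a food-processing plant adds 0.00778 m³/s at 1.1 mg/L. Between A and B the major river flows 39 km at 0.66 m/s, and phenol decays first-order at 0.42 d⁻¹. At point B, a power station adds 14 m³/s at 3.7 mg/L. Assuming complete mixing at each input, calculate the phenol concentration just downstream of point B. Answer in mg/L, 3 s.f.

0.288 mg/L

1.9 µg/L = 0.0019 mg/L.
After input A: C = (167·0.0019 + 0.00778·1.1) / 167 = 0.001951 mg/L.
Over the 39 km reach to input B (t = 5.909e+04 s = 0.6839 d), decay gives C = 0.001951·exp(−0.42·0.6839) = 0.001464 mg/L.
After input B: C = (167·0.001464 + 14·3.7) / 181 = 0.2875 mg/L.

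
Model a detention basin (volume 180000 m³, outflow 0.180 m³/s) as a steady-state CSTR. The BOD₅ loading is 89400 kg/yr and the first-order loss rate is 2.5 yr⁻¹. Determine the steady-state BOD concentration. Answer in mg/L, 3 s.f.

Outflow Q = 0.180 m³/s × 3.156e+07 s/yr = 5.68e+06 m³/yr.
Steady-state CSTR mass balance: W = Q·C + k·V·C, so C = W/(Q + kV).
Q + kV = 5.68e+06 + 2.5·180000 = 6.13e+06 m³/yr.
C = 89400/6.13e+06 = 0.01458 kg/m³ = 14.58 mg/L.

14.6 mg/L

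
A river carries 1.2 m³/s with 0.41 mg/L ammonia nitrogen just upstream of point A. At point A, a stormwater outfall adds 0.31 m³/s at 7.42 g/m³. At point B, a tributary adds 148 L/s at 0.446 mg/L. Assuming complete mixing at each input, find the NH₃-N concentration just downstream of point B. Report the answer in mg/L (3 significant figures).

1.72 mg/L

After input A: C = (1.2·0.41 + 0.31·7.42) / 1.51 = 1.849 mg/L.
148 L/s = 0.148 m³/s.
After input B: C = (1.51·1.849 + 0.148·0.446) / 1.658 = 1.724 mg/L.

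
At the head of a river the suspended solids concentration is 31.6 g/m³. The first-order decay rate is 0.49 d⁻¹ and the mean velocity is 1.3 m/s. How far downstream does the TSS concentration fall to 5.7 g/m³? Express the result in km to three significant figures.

393 km

From C = C₀·e^(−kt), t = ln(C₀/C)/k = ln(31.6/5.7)/0.49 = 1.713/0.49 = 3.495 d.
Distance = v·t = 1.3 m/s × 3.02e+05 s = 3.926e+05 m = 392.6 km.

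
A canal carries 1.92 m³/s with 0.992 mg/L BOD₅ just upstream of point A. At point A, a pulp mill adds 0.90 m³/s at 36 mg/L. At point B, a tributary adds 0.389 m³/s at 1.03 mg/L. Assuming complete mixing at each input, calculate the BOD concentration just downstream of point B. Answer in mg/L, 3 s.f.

After input A: C = (1.92·0.992 + 0.9·36) / 2.82 = 12.16 mg/L.
After input B: C = (2.82·12.16 + 0.389·1.03) / 3.209 = 10.81 mg/L.

10.8 mg/L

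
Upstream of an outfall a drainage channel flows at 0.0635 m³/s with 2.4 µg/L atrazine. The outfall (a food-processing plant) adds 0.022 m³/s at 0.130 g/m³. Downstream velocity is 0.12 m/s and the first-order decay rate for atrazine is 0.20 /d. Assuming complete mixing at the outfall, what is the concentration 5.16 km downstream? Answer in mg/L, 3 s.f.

2.4 µg/L = 0.0024 mg/L.
After complete mixing, C₀ = (0.022·0.13 + 0.0635·0.0024) / 0.0855 = 0.03523 mg/L.
Travel time t = 5160 m / 0.12 m/s = 4.3e+04 s = 0.4977 d.
C = 0.03523·exp(−0.20·0.4977) = 0.03523·0.9053 = 0.03189 mg/L.

0.0319 mg/L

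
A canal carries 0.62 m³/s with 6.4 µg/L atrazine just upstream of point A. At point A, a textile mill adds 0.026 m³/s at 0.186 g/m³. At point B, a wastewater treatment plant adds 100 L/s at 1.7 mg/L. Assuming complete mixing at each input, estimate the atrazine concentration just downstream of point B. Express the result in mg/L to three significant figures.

6.4 µg/L = 0.0064 mg/L.
After input A: C = (0.62·0.0064 + 0.026·0.186) / 0.646 = 0.01363 mg/L.
100 L/s = 0.1 m³/s.
After input B: C = (0.646·0.01363 + 0.1·1.7) / 0.746 = 0.2397 mg/L.

0.240 mg/L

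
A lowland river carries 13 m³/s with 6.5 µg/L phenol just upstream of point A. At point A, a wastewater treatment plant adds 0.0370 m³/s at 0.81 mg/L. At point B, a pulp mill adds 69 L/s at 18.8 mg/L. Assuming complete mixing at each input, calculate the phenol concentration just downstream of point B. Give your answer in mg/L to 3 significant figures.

6.5 µg/L = 0.0065 mg/L.
After input A: C = (13·0.0065 + 0.037·0.81) / 13.04 = 0.00878 mg/L.
69 L/s = 0.069 m³/s.
After input B: C = (13.04·0.00878 + 0.069·18.8) / 13.11 = 0.1077 mg/L.

0.108 mg/L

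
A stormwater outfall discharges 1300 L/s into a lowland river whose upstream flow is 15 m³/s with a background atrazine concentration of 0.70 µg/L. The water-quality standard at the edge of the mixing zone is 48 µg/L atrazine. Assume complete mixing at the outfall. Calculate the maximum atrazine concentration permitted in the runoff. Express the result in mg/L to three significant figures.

1300 L/s = 1.3 m³/s.
0.70 µg/L = 0.0007 mg/L.
48 µg/L = 0.048 mg/L.
Mass balance: 0.048·16.3 = 1.3·Cₑ + 15·0.0007.
Cₑ = (0.7824 − 0.0105) / 1.3 = 0.5938 mg/L.

0.594 mg/L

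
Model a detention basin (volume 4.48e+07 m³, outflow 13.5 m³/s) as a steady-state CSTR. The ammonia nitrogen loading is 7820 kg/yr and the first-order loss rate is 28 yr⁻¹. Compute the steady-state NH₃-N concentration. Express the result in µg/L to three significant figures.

Outflow Q = 13.5 m³/s × 3.156e+07 s/yr = 4.26e+08 m³/yr.
Steady-state CSTR mass balance: W = Q·C + k·V·C, so C = W/(Q + kV).
Q + kV = 4.26e+08 + 28·4.48e+07 = 1.68e+09 m³/yr.
C = 7820/1.68e+09 = 4.654e-06 kg/m³ = 0.004654 mg/L = 4.654 µg/L.

4.65 µg/L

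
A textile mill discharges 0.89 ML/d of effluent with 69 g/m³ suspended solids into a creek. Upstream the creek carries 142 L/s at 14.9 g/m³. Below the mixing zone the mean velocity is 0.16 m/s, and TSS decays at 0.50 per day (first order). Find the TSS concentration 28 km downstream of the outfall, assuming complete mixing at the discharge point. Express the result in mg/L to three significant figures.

6.74 mg/L

0.89 ML/d = 0.0103 m³/s.
142 L/s = 0.142 m³/s.
After complete mixing, C₀ = (0.0103·69 + 0.142·14.9) / 0.1523 = 18.56 mg/L.
Travel time t = 2.8e+04 m / 0.16 m/s = 1.75e+05 s = 2.025 d.
C = 18.56·exp(−0.50·2.025) = 18.56·0.3632 = 6.741 mg/L.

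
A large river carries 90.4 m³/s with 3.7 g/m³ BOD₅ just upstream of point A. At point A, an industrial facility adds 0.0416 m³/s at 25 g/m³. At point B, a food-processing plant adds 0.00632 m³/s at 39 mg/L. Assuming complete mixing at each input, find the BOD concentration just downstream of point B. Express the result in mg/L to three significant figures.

After input A: C = (90.4·3.7 + 0.0416·25) / 90.44 = 3.71 mg/L.
After input B: C = (90.44·3.71 + 0.00632·39) / 90.45 = 3.712 mg/L.

3.71 mg/L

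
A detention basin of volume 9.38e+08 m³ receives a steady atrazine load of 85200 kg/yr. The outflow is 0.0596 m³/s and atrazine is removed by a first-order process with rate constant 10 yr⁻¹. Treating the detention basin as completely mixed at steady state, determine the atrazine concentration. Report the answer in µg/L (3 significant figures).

9.08 µg/L

Outflow Q = 0.0596 m³/s × 3.156e+07 s/yr = 1.881e+06 m³/yr.
Steady-state CSTR mass balance: W = Q·C + k·V·C, so C = W/(Q + kV).
Q + kV = 1.881e+06 + 10·9.38e+08 = 9.382e+09 m³/yr.
C = 85200/9.382e+09 = 9.081e-06 kg/m³ = 0.009081 mg/L = 9.081 µg/L.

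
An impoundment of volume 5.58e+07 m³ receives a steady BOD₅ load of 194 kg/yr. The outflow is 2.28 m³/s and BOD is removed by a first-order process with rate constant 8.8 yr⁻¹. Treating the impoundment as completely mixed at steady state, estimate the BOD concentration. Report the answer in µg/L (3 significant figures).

0.345 µg/L

Outflow Q = 2.28 m³/s × 3.156e+07 s/yr = 7.195e+07 m³/yr.
Steady-state CSTR mass balance: W = Q·C + k·V·C, so C = W/(Q + kV).
Q + kV = 7.195e+07 + 8.8·5.58e+07 = 5.63e+08 m³/yr.
C = 194/5.63e+08 = 3.446e-07 kg/m³ = 0.0003446 mg/L = 0.3446 µg/L.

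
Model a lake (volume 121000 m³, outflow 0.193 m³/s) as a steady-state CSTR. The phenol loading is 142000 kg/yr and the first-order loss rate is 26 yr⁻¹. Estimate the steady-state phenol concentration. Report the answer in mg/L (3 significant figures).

Outflow Q = 0.193 m³/s × 3.156e+07 s/yr = 6.091e+06 m³/yr.
Steady-state CSTR mass balance: W = Q·C + k·V·C, so C = W/(Q + kV).
Q + kV = 6.091e+06 + 26·121000 = 9.237e+06 m³/yr.
C = 142000/9.237e+06 = 0.01537 kg/m³ = 15.37 mg/L.

15.4 mg/L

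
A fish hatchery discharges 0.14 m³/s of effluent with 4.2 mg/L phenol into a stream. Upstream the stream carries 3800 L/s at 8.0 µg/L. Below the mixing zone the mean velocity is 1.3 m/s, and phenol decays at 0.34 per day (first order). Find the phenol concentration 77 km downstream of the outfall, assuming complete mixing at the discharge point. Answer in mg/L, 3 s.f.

0.124 mg/L

3800 L/s = 3.8 m³/s.
8.0 µg/L = 0.008 mg/L.
After complete mixing, C₀ = (0.14·4.2 + 3.8·0.008) / 3.94 = 0.157 mg/L.
Travel time t = 7.7e+04 m / 1.3 m/s = 5.923e+04 s = 0.6855 d.
C = 0.157·exp(−0.34·0.6855) = 0.157·0.7921 = 0.1243 mg/L.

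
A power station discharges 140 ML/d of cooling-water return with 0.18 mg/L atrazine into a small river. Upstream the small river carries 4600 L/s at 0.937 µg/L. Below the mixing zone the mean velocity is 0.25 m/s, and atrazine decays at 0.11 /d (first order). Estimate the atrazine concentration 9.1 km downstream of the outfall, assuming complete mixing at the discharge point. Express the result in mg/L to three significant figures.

140 ML/d = 1.62 m³/s.
4600 L/s = 4.6 m³/s.
0.937 µg/L = 0.000937 mg/L.
After complete mixing, C₀ = (1.62·0.18 + 4.6·0.000937) / 6.22 = 0.04758 mg/L.
Travel time t = 9100 m / 0.25 m/s = 3.64e+04 s = 0.4213 d.
C = 0.04758·exp(−0.11·0.4213) = 0.04758·0.9547 = 0.04543 mg/L.

0.0454 mg/L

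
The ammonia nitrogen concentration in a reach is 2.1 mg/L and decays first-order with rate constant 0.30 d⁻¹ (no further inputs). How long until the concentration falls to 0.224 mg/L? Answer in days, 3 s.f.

t = ln(C₀/C)/k = ln(2.1/0.224)/0.30 = 2.238/0.30 = 7.46 d.

7.46 d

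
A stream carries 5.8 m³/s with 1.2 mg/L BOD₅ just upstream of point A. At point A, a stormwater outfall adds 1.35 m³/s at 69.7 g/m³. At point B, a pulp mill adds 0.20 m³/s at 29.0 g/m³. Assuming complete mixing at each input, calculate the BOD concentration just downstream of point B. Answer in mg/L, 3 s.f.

14.5 mg/L

After input A: C = (5.8·1.2 + 1.35·69.7) / 7.15 = 14.13 mg/L.
After input B: C = (7.15·14.13 + 0.2·29) / 7.35 = 14.54 mg/L.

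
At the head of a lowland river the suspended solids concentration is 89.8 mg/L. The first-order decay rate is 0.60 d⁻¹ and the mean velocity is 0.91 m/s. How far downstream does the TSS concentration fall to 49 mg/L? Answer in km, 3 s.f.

79.4 km

From C = C₀·e^(−kt), t = ln(C₀/C)/k = ln(89.8/49)/0.60 = 0.6058/0.60 = 1.01 d.
Distance = v·t = 0.91 m/s × 8.723e+04 s = 7.938e+04 m = 79.38 km.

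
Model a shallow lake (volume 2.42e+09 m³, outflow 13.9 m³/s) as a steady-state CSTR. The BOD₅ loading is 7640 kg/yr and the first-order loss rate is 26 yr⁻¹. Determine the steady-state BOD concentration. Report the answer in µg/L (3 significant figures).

Outflow Q = 13.9 m³/s × 3.156e+07 s/yr = 4.387e+08 m³/yr.
Steady-state CSTR mass balance: W = Q·C + k·V·C, so C = W/(Q + kV).
Q + kV = 4.387e+08 + 26·2.42e+09 = 6.336e+10 m³/yr.
C = 7640/6.336e+10 = 1.206e-07 kg/m³ = 0.0001206 mg/L = 0.1206 µg/L.

0.121 µg/L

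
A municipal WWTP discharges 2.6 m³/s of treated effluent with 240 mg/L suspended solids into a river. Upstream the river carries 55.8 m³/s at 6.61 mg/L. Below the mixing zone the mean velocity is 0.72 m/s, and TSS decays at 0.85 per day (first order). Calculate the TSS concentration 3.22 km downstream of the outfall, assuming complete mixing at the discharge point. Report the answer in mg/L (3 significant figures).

After complete mixing, C₀ = (2.6·240 + 55.8·6.61) / 58.4 = 17 mg/L.
Travel time t = 3220 m / 0.72 m/s = 4472 s = 0.05176 d.
C = 17·exp(−0.85·0.05176) = 17·0.957 = 16.27 mg/L.

16.3 mg/L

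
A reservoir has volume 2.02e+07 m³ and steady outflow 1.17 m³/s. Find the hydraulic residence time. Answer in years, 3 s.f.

Q = 1.17 m³/s × 3.156e+07 s/yr = 3.692e+07 m³/yr.
Hydraulic residence time τ = V/Q = 2.02e+07/3.692e+07 = 0.5471 yr.

0.547 yr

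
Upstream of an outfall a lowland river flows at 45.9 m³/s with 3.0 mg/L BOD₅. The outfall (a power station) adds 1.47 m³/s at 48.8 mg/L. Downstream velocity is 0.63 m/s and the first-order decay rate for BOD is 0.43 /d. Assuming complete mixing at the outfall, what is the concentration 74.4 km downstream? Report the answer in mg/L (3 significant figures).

After complete mixing, C₀ = (1.47·48.8 + 45.9·3) / 47.37 = 4.421 mg/L.
Travel time t = 7.44e+04 m / 0.63 m/s = 1.181e+05 s = 1.367 d.
C = 4.421·exp(−0.43·1.367) = 4.421·0.5556 = 2.456 mg/L.

2.46 mg/L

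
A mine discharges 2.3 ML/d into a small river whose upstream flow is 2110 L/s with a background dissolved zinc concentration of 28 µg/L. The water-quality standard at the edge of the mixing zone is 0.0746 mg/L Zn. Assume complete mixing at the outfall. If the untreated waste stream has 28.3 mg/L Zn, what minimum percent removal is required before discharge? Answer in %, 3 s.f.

2.3 ML/d = 0.02662 m³/s.
2110 L/s = 2.11 m³/s.
28 µg/L = 0.028 mg/L.
Mass balance: 0.0746·2.137 = 0.02662·Cₑ + 2.11·0.028.
Cₑ = (0.1594 − 0.05908) / 0.02662 = 3.768 mg/L.
Required removal = 1 − 3.768/28.3 = 86.68 %.

86.7 %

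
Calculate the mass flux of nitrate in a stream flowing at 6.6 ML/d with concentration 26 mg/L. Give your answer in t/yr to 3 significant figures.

62.7 t/yr

6.6 ML/d = 0.07639 m³/s.
Mass flux = Q·C = 0.07639 m³/s × 26 g/m³ = 1.986 g/s.
= 1.986 g/s × 31.56 = 62.68 t/yr.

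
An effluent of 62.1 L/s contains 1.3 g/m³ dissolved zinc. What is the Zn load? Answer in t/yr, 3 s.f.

62.1 L/s = 0.0621 m³/s.
Mass flux = Q·C = 0.0621 m³/s × 1.3 g/m³ = 0.08073 g/s.
= 0.08073 g/s × 31.56 = 2.548 t/yr.

2.55 t/yr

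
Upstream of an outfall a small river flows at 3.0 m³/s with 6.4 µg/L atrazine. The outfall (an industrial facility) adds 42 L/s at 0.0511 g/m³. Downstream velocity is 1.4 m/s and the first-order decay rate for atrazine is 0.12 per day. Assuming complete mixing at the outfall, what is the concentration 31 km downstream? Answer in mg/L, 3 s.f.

0.00680 mg/L

42 L/s = 0.042 m³/s.
6.4 µg/L = 0.0064 mg/L.
After complete mixing, C₀ = (0.042·0.0511 + 3·0.0064) / 3.042 = 0.007017 mg/L.
Travel time t = 3.1e+04 m / 1.4 m/s = 2.214e+04 s = 0.2563 d.
C = 0.007017·exp(−0.12·0.2563) = 0.007017·0.9697 = 0.006805 mg/L.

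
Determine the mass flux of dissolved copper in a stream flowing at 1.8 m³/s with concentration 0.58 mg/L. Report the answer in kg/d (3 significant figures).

Mass flux = Q·C = 1.8 m³/s × 0.58 g/m³ = 1.044 g/s.
= 1.044 g/s × 86.4 = 90.2 kg/d.

90.2 kg/d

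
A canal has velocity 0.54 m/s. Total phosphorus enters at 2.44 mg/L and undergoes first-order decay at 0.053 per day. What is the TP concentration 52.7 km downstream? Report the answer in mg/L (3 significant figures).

2.30 mg/L

Travel time t = 52.7 km / 0.54 m/s = 5.27e+04/0.54 = 9.759e+04 s = 1.13 d.
First-order decay: C = 2.44·exp(−0.053·1.13) = 2.44·0.9419 = 2.298 mg/L.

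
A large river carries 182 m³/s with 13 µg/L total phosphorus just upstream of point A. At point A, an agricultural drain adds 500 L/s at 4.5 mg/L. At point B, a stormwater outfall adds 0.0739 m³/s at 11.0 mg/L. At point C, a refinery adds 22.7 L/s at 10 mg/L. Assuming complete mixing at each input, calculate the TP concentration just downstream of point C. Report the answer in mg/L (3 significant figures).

0.0310 mg/L

13 µg/L = 0.013 mg/L.
500 L/s = 0.5 m³/s.
After input A: C = (182·0.013 + 0.5·4.5) / 182.5 = 0.02529 mg/L.
After input B: C = (182.5·0.02529 + 0.0739·11) / 182.6 = 0.02974 mg/L.
22.7 L/s = 0.0227 m³/s.
After input C: C = (182.6·0.02974 + 0.0227·10) / 182.6 = 0.03097 mg/L.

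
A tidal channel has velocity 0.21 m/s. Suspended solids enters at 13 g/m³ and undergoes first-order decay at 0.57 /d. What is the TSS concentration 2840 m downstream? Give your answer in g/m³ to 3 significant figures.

11.9 g/m³

Travel time t = 2840 m / 0.21 m/s = 2840/0.21 = 1.352e+04 s = 0.1565 d.
First-order decay: C = 13·exp(−0.57·0.1565) = 13·0.9146 = 11.89 g/m³.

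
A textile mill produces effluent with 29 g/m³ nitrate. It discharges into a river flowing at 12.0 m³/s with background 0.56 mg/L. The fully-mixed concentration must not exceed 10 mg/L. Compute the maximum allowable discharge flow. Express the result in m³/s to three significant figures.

5.96 m³/s

Mass balance at complete mixing: C_std·(Q_w + Q_r) = Q_w·C_e + Q_r·C_b.
Rearranging, Q_w = Q_r·(C_std − C_b)/(C_e − C_std) = 12.0·(10 − 0.56) / (29 − 10) = 5.962 m³/s.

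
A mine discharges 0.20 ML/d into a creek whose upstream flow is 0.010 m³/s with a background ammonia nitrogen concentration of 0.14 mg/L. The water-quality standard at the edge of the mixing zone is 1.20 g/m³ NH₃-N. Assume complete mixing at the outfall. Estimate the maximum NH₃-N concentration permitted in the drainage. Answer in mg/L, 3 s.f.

5.78 mg/L

0.20 ML/d = 0.002315 m³/s.
Mass balance: 1.2·0.01231 = 0.002315·Cₑ + 0.01·0.14.
Cₑ = (0.01478 − 0.0014) / 0.002315 = 5.779 mg/L.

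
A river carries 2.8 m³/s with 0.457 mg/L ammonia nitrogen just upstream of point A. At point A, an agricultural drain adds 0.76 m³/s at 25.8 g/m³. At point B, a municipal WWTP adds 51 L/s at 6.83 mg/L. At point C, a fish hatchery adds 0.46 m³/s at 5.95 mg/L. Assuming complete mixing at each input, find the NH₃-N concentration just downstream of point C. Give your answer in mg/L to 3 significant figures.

5.89 mg/L

After input A: C = (2.8·0.457 + 0.76·25.8) / 3.56 = 5.867 mg/L.
51 L/s = 0.051 m³/s.
After input B: C = (3.56·5.867 + 0.051·6.83) / 3.611 = 5.881 mg/L.
After input C: C = (3.611·5.881 + 0.46·5.95) / 4.071 = 5.889 mg/L.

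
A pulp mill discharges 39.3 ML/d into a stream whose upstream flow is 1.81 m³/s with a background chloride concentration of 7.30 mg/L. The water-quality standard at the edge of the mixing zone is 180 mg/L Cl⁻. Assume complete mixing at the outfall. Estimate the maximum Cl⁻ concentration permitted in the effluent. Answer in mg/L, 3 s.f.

39.3 ML/d = 0.4549 m³/s.
Mass balance: 180·2.265 = 0.4549·Cₑ + 1.81·7.3.
Cₑ = (407.7 − 13.21) / 0.4549 = 867.2 mg/L.

867 mg/L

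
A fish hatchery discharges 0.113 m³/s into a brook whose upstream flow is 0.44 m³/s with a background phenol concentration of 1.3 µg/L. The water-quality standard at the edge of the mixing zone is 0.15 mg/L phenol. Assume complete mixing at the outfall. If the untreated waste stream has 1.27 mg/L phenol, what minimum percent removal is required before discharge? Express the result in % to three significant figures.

42.6 %

1.3 µg/L = 0.0013 mg/L.
Mass balance: 0.15·0.553 = 0.113·Cₑ + 0.44·0.0013.
Cₑ = (0.08295 − 0.000572) / 0.113 = 0.729 mg/L.
Required removal = 1 − 0.729/1.27 = 42.6 %.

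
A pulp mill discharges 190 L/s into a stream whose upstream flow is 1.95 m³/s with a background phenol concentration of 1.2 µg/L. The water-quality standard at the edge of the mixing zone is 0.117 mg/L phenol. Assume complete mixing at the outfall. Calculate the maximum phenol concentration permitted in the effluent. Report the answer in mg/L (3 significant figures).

190 L/s = 0.19 m³/s.
1.2 µg/L = 0.0012 mg/L.
Mass balance: 0.117·2.14 = 0.19·Cₑ + 1.95·0.0012.
Cₑ = (0.2504 − 0.00234) / 0.19 = 1.305 mg/L.

1.31 mg/L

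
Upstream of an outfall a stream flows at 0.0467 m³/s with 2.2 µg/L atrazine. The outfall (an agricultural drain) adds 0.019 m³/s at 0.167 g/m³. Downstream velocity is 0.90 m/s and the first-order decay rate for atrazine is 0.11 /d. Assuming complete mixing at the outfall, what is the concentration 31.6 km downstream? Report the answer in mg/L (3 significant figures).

0.0477 mg/L

2.2 µg/L = 0.0022 mg/L.
After complete mixing, C₀ = (0.019·0.167 + 0.0467·0.0022) / 0.0657 = 0.04986 mg/L.
Travel time t = 3.16e+04 m / 0.90 m/s = 3.511e+04 s = 0.4064 d.
C = 0.04986·exp(−0.11·0.4064) = 0.04986·0.9563 = 0.04768 mg/L.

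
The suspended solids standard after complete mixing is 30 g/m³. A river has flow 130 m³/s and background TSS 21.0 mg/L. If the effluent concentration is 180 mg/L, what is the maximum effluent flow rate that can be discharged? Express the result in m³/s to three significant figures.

7.80 m³/s

Mass balance at complete mixing: C_std·(Q_w + Q_r) = Q_w·C_e + Q_r·C_b.
Rearranging, Q_w = Q_r·(C_std − C_b)/(C_e − C_std) = 130·(30 − 21) / (180 − 30) = 7.8 m³/s.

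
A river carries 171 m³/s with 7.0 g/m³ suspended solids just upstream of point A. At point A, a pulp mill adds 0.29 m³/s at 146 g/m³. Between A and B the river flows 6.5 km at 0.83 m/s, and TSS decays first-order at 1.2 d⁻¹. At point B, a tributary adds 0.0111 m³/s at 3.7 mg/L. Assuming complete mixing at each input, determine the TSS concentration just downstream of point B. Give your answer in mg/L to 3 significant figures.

6.49 mg/L

After input A: C = (171·7 + 0.29·146) / 171.3 = 7.235 mg/L.
Over the 6.5 km reach to input B (t = 7831 s = 0.09064 d), decay gives C = 7.235·exp(−1.2·0.09064) = 6.49 mg/L.
After input B: C = (171.3·6.49 + 0.0111·3.7) / 171.3 = 6.489 mg/L.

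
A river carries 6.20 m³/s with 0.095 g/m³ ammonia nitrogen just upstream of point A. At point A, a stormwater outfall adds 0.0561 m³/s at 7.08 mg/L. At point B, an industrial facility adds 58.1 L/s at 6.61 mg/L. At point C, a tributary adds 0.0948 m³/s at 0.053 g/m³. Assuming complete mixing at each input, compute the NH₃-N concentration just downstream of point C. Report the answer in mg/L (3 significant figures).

0.215 mg/L

After input A: C = (6.2·0.095 + 0.0561·7.08) / 6.256 = 0.1576 mg/L.
58.1 L/s = 0.0581 m³/s.
After input B: C = (6.256·0.1576 + 0.0581·6.61) / 6.314 = 0.217 mg/L.
After input C: C = (6.314·0.217 + 0.0948·0.053) / 6.409 = 0.2146 mg/L.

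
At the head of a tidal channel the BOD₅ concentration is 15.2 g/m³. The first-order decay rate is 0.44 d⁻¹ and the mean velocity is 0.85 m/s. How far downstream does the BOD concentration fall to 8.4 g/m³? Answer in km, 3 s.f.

From C = C₀·e^(−kt), t = ln(C₀/C)/k = ln(15.2/8.4)/0.44 = 0.5931/0.44 = 1.348 d.
Distance = v·t = 0.85 m/s × 1.165e+05 s = 9.899e+04 m = 98.99 km.

99.0 km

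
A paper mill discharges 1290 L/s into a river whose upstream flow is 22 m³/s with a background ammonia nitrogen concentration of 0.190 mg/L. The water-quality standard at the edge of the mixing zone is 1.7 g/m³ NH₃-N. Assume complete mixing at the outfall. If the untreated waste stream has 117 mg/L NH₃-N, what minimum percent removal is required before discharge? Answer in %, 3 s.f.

1290 L/s = 1.29 m³/s.
Mass balance: 1.7·23.29 = 1.29·Cₑ + 22·0.19.
Cₑ = (39.59 − 4.18) / 1.29 = 27.45 mg/L.
Required removal = 1 − 27.45/117 = 76.54 %.

76.5 %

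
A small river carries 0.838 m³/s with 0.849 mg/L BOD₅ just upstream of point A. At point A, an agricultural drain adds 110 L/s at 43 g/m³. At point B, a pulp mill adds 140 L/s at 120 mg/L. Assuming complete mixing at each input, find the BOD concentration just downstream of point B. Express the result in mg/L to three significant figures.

110 L/s = 0.11 m³/s.
After input A: C = (0.838·0.849 + 0.11·43) / 0.948 = 5.74 mg/L.
140 L/s = 0.14 m³/s.
After input B: C = (0.948·5.74 + 0.14·120) / 1.088 = 20.44 mg/L.

20.4 mg/L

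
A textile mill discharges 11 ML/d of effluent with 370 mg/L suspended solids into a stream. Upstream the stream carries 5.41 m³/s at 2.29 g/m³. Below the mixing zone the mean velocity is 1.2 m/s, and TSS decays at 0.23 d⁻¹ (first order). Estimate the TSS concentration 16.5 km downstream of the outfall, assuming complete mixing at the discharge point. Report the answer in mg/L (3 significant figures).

10.4 mg/L

11 ML/d = 0.1273 m³/s.
After complete mixing, C₀ = (0.1273·370 + 5.41·2.29) / 5.537 = 10.74 mg/L.
Travel time t = 1.65e+04 m / 1.2 m/s = 1.375e+04 s = 0.1591 d.
C = 10.74·exp(−0.23·0.1591) = 10.74·0.9641 = 10.36 mg/L.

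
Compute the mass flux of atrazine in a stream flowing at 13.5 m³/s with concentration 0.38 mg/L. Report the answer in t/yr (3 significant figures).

Mass flux = Q·C = 13.5 m³/s × 0.38 g/m³ = 5.13 g/s.
= 5.13 g/s × 31.56 = 161.9 t/yr.

162 t/yr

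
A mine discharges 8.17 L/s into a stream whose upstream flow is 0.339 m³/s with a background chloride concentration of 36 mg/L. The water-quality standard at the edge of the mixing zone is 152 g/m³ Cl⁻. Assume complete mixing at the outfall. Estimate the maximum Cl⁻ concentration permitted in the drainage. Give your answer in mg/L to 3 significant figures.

8.17 L/s = 0.00817 m³/s.
Mass balance: 152·0.3472 = 0.00817·Cₑ + 0.339·36.
Cₑ = (52.77 − 12.2) / 0.00817 = 4965 mg/L.

4970 mg/L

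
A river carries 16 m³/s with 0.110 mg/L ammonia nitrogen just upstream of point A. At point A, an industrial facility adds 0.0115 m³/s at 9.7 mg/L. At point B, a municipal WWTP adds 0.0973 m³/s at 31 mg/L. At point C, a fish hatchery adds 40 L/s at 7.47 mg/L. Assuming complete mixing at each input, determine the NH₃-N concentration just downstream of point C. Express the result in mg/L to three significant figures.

After input A: C = (16·0.11 + 0.0115·9.7) / 16.01 = 0.1169 mg/L.
After input B: C = (16.01·0.1169 + 0.0973·31) / 16.11 = 0.3034 mg/L.
40 L/s = 0.04 m³/s.
After input C: C = (16.11·0.3034 + 0.04·7.47) / 16.15 = 0.3212 mg/L.

0.321 mg/L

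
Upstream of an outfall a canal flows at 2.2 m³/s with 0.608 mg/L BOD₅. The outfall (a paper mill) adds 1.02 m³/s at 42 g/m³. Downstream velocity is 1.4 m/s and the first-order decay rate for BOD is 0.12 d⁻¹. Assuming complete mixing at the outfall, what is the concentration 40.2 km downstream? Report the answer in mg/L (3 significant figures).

After complete mixing, C₀ = (1.02·42 + 2.2·0.608) / 3.22 = 13.72 mg/L.
Travel time t = 4.02e+04 m / 1.4 m/s = 2.871e+04 s = 0.3323 d.
C = 13.72·exp(−0.12·0.3323) = 13.72·0.9609 = 13.18 mg/L.

13.2 mg/L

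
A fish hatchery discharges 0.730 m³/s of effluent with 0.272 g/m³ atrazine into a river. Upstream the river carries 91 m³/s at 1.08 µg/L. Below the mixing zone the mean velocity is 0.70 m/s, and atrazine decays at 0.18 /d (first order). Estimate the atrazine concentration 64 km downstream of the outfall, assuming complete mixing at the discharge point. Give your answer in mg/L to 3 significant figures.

0.00267 mg/L

1.08 µg/L = 0.00108 mg/L.
After complete mixing, C₀ = (0.73·0.272 + 91·0.00108) / 91.73 = 0.003236 mg/L.
Travel time t = 6.4e+04 m / 0.70 m/s = 9.143e+04 s = 1.058 d.
C = 0.003236·exp(−0.18·1.058) = 0.003236·0.8266 = 0.002675 mg/L.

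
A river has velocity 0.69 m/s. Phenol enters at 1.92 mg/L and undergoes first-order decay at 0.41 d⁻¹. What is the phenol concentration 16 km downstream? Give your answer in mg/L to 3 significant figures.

1.72 mg/L

Travel time t = 16 km / 0.69 m/s = 1.6e+04/0.69 = 2.319e+04 s = 0.2684 d.
First-order decay: C = 1.92·exp(−0.41·0.2684) = 1.92·0.8958 = 1.72 mg/L.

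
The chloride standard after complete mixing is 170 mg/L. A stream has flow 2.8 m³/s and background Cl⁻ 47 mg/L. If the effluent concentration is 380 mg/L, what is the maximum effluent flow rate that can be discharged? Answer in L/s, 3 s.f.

Mass balance at complete mixing: C_std·(Q_w + Q_r) = Q_w·C_e + Q_r·C_b.
Rearranging, Q_w = Q_r·(C_std − C_b)/(C_e − C_std) = 2.8·(170 − 47) / (380 − 170) = 1.64 m³/s.
= 1640 L/s.

1640 L/s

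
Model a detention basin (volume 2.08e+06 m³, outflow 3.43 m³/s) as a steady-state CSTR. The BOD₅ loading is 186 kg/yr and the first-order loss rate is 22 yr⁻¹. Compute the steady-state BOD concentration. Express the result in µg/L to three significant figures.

1.21 µg/L

Outflow Q = 3.43 m³/s × 3.156e+07 s/yr = 1.082e+08 m³/yr.
Steady-state CSTR mass balance: W = Q·C + k·V·C, so C = W/(Q + kV).
Q + kV = 1.082e+08 + 22·2.08e+06 = 1.54e+08 m³/yr.
C = 186/1.54e+08 = 1.208e-06 kg/m³ = 0.001208 mg/L = 1.208 µg/L.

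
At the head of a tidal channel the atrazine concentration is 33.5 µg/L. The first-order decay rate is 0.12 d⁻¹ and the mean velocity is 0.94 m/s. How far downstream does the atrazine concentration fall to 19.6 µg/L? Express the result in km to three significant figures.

From C = C₀·e^(−kt), t = ln(C₀/C)/k = ln(33.5/19.6)/0.12 = 0.536/0.12 = 4.467 d.
Distance = v·t = 0.94 m/s × 3.859e+05 s = 3.628e+05 m = 362.8 km.

363 km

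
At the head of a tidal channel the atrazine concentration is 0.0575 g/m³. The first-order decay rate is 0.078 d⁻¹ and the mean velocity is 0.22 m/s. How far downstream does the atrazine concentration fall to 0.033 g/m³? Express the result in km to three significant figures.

135 km

From C = C₀·e^(−kt), t = ln(C₀/C)/k = ln(0.0575/0.033)/0.078 = 0.5553/0.078 = 7.119 d.
Distance = v·t = 0.22 m/s × 6.151e+05 s = 1.353e+05 m = 135.3 km.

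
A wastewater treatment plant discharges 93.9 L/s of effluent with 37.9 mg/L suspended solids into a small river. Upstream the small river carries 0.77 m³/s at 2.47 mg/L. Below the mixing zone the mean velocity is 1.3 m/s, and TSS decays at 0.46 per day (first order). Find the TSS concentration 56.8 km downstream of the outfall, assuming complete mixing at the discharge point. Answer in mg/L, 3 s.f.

5.01 mg/L

93.9 L/s = 0.0939 m³/s.
After complete mixing, C₀ = (0.0939·37.9 + 0.77·2.47) / 0.8639 = 6.321 mg/L.
Travel time t = 5.68e+04 m / 1.3 m/s = 4.369e+04 s = 0.5057 d.
C = 6.321·exp(−0.46·0.5057) = 6.321·0.7925 = 5.009 mg/L.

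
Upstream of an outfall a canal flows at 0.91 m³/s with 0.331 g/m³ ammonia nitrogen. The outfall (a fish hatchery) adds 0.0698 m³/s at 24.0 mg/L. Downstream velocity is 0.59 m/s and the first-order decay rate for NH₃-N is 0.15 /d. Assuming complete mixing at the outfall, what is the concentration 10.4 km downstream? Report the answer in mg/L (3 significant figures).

After complete mixing, C₀ = (0.0698·24 + 0.91·0.331) / 0.9798 = 2.017 mg/L.
Travel time t = 1.04e+04 m / 0.59 m/s = 1.763e+04 s = 0.204 d.
C = 2.017·exp(−0.15·0.204) = 2.017·0.9699 = 1.956 mg/L.

1.96 mg/L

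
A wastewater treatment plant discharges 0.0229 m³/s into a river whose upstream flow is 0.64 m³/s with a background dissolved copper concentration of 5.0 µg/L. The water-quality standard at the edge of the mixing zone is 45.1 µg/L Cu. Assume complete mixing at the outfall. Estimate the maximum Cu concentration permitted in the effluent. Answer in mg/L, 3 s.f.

1.17 mg/L

5.0 µg/L = 0.005 mg/L.
45.1 µg/L = 0.0451 mg/L.
Mass balance: 0.0451·0.6629 = 0.0229·Cₑ + 0.64·0.005.
Cₑ = (0.0299 − 0.0032) / 0.0229 = 1.166 mg/L.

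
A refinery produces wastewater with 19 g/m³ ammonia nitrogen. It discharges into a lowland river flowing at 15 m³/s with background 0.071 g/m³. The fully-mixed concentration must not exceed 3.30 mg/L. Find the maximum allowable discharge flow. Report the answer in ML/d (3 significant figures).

267 ML/d

Mass balance at complete mixing: C_std·(Q_w + Q_r) = Q_w·C_e + Q_r·C_b.
Rearranging, Q_w = Q_r·(C_std − C_b)/(C_e − C_std) = 15·(3.3 − 0.071) / (19 − 3.3) = 3.085 m³/s.
= 266.5 ML/d.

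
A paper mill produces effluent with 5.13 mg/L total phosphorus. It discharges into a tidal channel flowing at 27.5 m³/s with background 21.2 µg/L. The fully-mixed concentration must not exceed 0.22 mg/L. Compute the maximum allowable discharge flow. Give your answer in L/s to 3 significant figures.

21.2 µg/L = 0.0212 mg/L.
Mass balance at complete mixing: C_std·(Q_w + Q_r) = Q_w·C_e + Q_r·C_b.
Rearranging, Q_w = Q_r·(C_std − C_b)/(C_e − C_std) = 27.5·(0.22 − 0.0212) / (5.13 − 0.22) = 1.113 m³/s.
= 1113 L/s.

1110 L/s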